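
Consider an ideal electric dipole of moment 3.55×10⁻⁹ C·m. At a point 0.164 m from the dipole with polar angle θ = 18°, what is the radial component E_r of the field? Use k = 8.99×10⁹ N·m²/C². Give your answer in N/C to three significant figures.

For a dipole, E_r = (2kp cosθ)/r³.
kp/r³ = (8.99×10⁹)(3.55×10⁻⁹)/(0.164)³ = 7235 N/C.
E_r = 2·7235·cos18° = 1.376×10⁴ N/C.

E_r ≈ 1.38×10⁴ N/C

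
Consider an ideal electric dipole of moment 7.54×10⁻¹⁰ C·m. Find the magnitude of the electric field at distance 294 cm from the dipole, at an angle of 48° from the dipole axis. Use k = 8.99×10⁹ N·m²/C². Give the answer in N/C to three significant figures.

E ≈ 0.408 N/C

At angle θ the dipole field magnitude is E = (kp/r³)·√(1 + 3cos²θ).
kp/r³ = (8.99×10⁹)(7.54×10⁻¹⁰) / (2.94)³ = 0.2667 N/C.
√(1 + 3cos²48°) = √(1 + 3·0.4477) = √2.3432 ≈ 1.5308.
E ≈ 0.2667 × 1.531 = 0.4083 N/C.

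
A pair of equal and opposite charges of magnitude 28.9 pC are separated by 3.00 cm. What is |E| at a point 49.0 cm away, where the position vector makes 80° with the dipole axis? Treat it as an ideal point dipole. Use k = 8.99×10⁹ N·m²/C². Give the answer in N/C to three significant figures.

Dipole moment p = qd = (2.89×10⁻¹¹ C)(0.0300 m) = 8.67×10⁻¹³ C·m.
At angle θ the dipole field magnitude is E = (kp/r³)·√(1 + 3cos²θ).
kp/r³ = (8.99×10⁹)(8.67×10⁻¹³) / (0.490)³ = 0.06625 N/C.
√(1 + 3cos²80°) = √(1 + 3·0.0302) = √1.0905 ≈ 1.0443.
E ≈ 0.06625 × 1.044 = 0.06918 N/C.

E ≈ 0.0692 N/C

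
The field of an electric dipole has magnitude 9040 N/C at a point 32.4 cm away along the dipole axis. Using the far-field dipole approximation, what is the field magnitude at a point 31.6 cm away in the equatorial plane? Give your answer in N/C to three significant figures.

Dipole fields scale as 1/r³ in the far field.
The axial field is twice the equatorial field at the same r, so the geometry factor is 1/2.
E₂ = E₁ · (1/2) · (r₁/r₂)³ = 9040 · 0.5 · (32.4/31.6)³.
(r₁/r₂)³ = (1.025)³ = 1.078.
E₂ ≈ 4872 N/C.

E ≈ 4870 N/C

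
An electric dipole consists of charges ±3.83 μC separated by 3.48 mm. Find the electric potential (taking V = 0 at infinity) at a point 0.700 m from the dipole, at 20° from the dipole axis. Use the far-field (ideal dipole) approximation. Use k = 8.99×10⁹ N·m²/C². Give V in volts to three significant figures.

Dipole moment p = qd = (3.83×10⁻⁶ C)(0.00348 m) = 1.333×10⁻⁸ C·m.
The dipole potential is V = kp cosθ / r².
V = (8.99×10⁹)(1.333×10⁻⁸)·cos20° / (0.700)² = 229.8 V.

V ≈ 230 V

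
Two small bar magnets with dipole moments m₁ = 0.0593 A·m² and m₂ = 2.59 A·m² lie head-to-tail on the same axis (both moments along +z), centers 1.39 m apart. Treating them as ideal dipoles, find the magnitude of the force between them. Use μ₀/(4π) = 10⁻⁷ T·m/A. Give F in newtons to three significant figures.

F ≈ 2.47×10⁻⁸ N

On-axis B of dipole 1: B = (μ₀/4π)·2m₁/r³. Force on dipole 2: F = m₂·dB/dr.
dB/dr = −(μ₀/4π)·6m₁/r⁴, so |F| = (μ₀/4π)·6m₁m₂/r⁴.
F = 6(10⁻⁷)(0.0593)(2.59)/(1.39)⁴ = 2.469×10⁻⁸ N.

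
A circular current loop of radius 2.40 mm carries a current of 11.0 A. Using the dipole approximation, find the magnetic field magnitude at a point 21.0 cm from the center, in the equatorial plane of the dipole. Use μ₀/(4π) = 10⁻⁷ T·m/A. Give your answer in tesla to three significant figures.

Magnetic moment m = IA = Iπa² = (11.0)·π·(0.00240)² = 1.991×10⁻⁴ A·m².
In the equatorial plane B = (μ₀/4π)·m/r³ (half the axial value).
B = (10⁻⁷)·(1.991×10⁻⁴) / (0.210)³ = 2.150×10⁻⁹ T.

B ≈ 2.15×10⁻⁹ T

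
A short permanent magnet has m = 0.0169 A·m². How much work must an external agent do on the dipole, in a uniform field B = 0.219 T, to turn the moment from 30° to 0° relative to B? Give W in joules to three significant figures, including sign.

W_ext = ΔU = −mB cosθ₂ + mB cosθ₁ = mB(cosθ₁ − cosθ₂).
W = (0.0169)(0.219)·(cos30° − cos0°) = (0.003701)·(-0.1340) = -4.959×10⁻⁴ J.

W ≈ -4.96×10⁻⁴ J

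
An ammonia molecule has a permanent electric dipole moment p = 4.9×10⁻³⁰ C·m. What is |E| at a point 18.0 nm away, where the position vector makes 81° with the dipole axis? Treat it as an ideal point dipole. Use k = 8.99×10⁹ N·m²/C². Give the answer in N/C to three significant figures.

E ≈ 7830 N/C

At angle θ the dipole field magnitude is E = (kp/r³)·√(1 + 3cos²θ).
kp/r³ = (8.99×10⁹)(4.90×10⁻³⁰) / (1.80×10⁻⁸)³ = 7553 N/C.
√(1 + 3cos²81°) = √(1 + 3·0.0245) = √1.0734 ≈ 1.0361.
E ≈ 7553 × 1.036 = 7826 N/C.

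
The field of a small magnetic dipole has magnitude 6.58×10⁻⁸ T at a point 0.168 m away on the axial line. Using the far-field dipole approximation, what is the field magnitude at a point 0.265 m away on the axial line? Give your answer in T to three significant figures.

B ≈ 1.68×10⁻⁸ T

Dipole fields scale as 1/r³ in the far field; the geometry is the same at both points.
B₂ = B₁ · (r₁/r₂)³ = 6.58×10⁻⁸ · (0.168/0.265)³.
(r₁/r₂)³ = (0.634)³ = 0.2548.
B₂ ≈ 1.677×10⁻⁸ T.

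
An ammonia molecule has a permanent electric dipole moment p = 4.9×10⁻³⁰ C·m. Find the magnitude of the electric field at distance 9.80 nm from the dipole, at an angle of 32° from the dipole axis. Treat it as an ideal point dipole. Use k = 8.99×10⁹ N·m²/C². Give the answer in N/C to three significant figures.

At angle θ the dipole field magnitude is E = (kp/r³)·√(1 + 3cos²θ).
kp/r³ = (8.99×10⁹)(4.90×10⁻³⁰) / (9.80×10⁻⁹)³ = 4.680×10⁴ N/C.
√(1 + 3cos²32°) = √(1 + 3·0.7192) = √3.1576 ≈ 1.7770.
E ≈ 4.680×10⁴ × 1.777 = 8.317×10⁴ N/C.

E ≈ 8.32×10⁴ N/C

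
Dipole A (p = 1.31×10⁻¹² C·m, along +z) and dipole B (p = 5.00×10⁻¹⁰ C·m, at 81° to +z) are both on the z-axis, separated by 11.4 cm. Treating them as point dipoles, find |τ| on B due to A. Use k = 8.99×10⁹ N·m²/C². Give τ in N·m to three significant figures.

The second dipole sits on the axis of the first, so the field there is axial: E₁ = 2kp₁/r³ along +z.
E₁ = 2(8.99×10⁹)(1.31×10⁻¹²)/(0.114)³ = 15.90 N/C.
Torque on the second dipole: τ = p₂ E₁ sinθ.
τ = (5.00×10⁻¹⁰)(15.90)·sin81° = 7.851×10⁻⁹ N·m.

τ ≈ 7.85×10⁻⁹ N·m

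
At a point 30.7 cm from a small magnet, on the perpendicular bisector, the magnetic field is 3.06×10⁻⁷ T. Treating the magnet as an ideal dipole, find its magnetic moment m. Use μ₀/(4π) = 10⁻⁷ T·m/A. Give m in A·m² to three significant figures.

m ≈ 0.0885 A·m²

In the equatorial plane B = (μ₀/4π)·m/r³, so m = Br³·4π/(μ₀).
m = (3.06×10⁻⁷)·(0.307)³ / (10⁻⁷) = 0.08854 A·m².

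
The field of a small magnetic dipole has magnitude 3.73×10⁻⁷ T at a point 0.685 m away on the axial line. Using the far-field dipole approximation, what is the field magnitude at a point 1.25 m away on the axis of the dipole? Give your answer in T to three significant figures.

Dipole fields scale as 1/r³ in the far field; the geometry is the same at both points.
B₂ = B₁ · (r₁/r₂)³ = 3.73×10⁻⁷ · (0.685/1.25)³.
(r₁/r₂)³ = (0.548)³ = 0.1646.
B₂ ≈ 6.138×10⁻⁸ T.

B ≈ 6.14×10⁻⁸ T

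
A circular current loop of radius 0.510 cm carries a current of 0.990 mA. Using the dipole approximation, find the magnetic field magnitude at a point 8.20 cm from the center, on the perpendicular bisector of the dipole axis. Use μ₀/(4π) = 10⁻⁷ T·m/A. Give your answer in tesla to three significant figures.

B ≈ 1.47×10⁻¹¹ T

Magnetic moment m = IA = Iπa² = (9.90×10⁻⁴)·π·(0.00510)² = 8.09×10⁻⁸ A·m².
In the equatorial plane B = (μ₀/4π)·m/r³ (half the axial value).
B = (10⁻⁷)·(8.09×10⁻⁸) / (0.0820)³ = 1.467×10⁻¹¹ T.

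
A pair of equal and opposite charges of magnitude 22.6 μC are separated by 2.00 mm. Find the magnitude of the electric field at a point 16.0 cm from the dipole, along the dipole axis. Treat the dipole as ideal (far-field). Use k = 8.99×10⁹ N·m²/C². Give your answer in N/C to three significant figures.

Dipole moment p = qd = (2.26×10⁻⁵ C)(0.00200 m) = 4.52×10⁻⁸ C·m.
On the dipole axis E = 2kp/r³.
E = 2·(8.99×10⁹)(4.52×10⁻⁸) / (0.160)³ = 1.984×10⁵ N/C.

E ≈ 1.98×10⁵ N/C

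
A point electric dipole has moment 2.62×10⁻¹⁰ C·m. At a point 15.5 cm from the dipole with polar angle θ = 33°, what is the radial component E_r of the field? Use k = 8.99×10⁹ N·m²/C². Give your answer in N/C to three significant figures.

For a dipole, E_r = (2kp cosθ)/r³.
kp/r³ = (8.99×10⁹)(2.62×10⁻¹⁰)/(0.155)³ = 632.5 N/C.
E_r = 2·632.5·cos33° = 1061 N/C.

E_r ≈ 1060 N/C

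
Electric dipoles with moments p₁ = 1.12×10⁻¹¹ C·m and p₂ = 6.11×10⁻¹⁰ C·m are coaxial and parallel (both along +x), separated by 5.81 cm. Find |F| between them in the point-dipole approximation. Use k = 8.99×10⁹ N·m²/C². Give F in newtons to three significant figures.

F ≈ 3.24×10⁻⁵ N

On-axis field of dipole 1 at distance r: E = 2kp₁/r³. Force on dipole 2 is F = p₂·dE/dr (gradient along axis).
dE/dr = −6kp₁/r⁴, so |F| = 6kp₁p₂/r⁴ (attractive for aligned moments).
F = 6(8.99×10⁹)(1.12×10⁻¹¹)(6.11×10⁻¹⁰)/(0.0581)⁴ = 3.239×10⁻⁵ N.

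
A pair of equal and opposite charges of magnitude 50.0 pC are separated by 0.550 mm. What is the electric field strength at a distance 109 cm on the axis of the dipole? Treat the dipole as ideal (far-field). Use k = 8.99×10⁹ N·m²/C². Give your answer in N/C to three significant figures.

Dipole moment p = qd = (5.00×10⁻¹¹ C)(5.50×10⁻⁴ m) = 2.75×10⁻¹⁴ C·m.
On the dipole axis E = 2kp/r³.
E = 2·(8.99×10⁹)(2.75×10⁻¹⁴) / (1.09)³ = 3.818×10⁻⁴ N/C.

E ≈ 3.82×10⁻⁴ N/C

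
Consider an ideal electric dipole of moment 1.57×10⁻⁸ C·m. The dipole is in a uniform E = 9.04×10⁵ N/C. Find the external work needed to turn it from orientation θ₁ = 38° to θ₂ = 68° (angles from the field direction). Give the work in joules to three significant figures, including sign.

W_ext = ΔU = U(θ₂) − U(θ₁) = −pE cosθ₂ − (−pE cosθ₁) = pE(cosθ₁ − cosθ₂).
W = (1.57×10⁻⁸)(9.04×10⁵)·(cos38° − cos68°) = (0.01419)·(+0.4134) = 0.005867 J.

W ≈ 0.00587 J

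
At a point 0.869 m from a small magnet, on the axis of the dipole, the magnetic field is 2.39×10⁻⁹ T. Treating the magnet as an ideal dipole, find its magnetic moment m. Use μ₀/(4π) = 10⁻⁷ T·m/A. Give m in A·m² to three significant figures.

m ≈ 0.00784 A·m²

On axis B = (μ₀/4π)·2m/r³, so m = Br³·4π/(μ₀·2).
m = (2.39×10⁻⁹)·(0.869)³ / (2·10⁻⁷) = 0.007842 A·m².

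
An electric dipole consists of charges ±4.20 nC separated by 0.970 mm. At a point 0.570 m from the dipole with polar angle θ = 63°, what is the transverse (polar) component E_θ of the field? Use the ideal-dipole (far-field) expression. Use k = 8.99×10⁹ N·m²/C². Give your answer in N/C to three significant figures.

Dipole moment p = qd = (4.20×10⁻⁹ C)(9.70×10⁻⁴ m) = 4.074×10⁻¹² C·m.
For a dipole, E_θ = (kp sinθ)/r³.
kp/r³ = (8.99×10⁹)(4.074×10⁻¹²)/(0.570)³ = 0.1978 N/C.
E_θ = 0.1978·sin63° = 0.1762 N/C.

E_θ ≈ 0.176 N/C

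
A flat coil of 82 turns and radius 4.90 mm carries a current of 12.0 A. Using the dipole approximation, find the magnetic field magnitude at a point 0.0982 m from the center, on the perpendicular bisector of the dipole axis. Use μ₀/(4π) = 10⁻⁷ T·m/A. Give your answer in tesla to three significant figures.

m = NIA = NIπa² = 82·(12.0)·π·(0.00490)² = 0.07422 A·m².
In the equatorial plane B = (μ₀/4π)·m/r³ (half the axial value).
B = (10⁻⁷)·(0.07422) / (0.0982)³ = 7.838×10⁻⁶ T.

B ≈ 7.84×10⁻⁶ T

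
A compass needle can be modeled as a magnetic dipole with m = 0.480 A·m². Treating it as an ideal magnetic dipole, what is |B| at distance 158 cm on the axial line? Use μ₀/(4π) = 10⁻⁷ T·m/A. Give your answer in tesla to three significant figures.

On axis B = (μ₀/4π)·2m/r³.
B = 2·(10⁻⁷)·(0.480) / (1.58)³ = 2.434×10⁻⁸ T.

B ≈ 2.43×10⁻⁸ T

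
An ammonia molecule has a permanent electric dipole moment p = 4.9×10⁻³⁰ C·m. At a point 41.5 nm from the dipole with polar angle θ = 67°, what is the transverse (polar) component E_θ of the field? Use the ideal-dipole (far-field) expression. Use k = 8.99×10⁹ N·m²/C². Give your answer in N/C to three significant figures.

E_θ ≈ 567 N/C

For a dipole, E_θ = (kp sinθ)/r³.
kp/r³ = (8.99×10⁹)(4.90×10⁻³⁰)/(4.15×10⁻⁸)³ = 616.3 N/C.
E_θ = 616.3·sin67° = 567.3 N/C.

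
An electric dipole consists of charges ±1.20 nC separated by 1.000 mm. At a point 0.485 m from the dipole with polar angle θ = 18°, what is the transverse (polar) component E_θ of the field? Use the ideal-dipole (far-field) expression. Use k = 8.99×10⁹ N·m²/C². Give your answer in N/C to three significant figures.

E_θ ≈ 0.0292 N/C

Dipole moment p = qd = (1.20×10⁻⁹ C)(0.00100 m) = 1.20×10⁻¹² C·m.
For a dipole, E_θ = (kp sinθ)/r³.
kp/r³ = (8.99×10⁹)(1.20×10⁻¹²)/(0.485)³ = 0.09456 N/C.
E_θ = 0.09456·sin18° = 0.02922 N/C.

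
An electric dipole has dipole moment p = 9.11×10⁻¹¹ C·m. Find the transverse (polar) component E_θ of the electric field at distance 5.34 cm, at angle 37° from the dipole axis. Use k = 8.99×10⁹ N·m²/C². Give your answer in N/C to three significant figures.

For a dipole, E_θ = (kp sinθ)/r³.
kp/r³ = (8.99×10⁹)(9.11×10⁻¹¹)/(0.0534)³ = 5378 N/C.
E_θ = 5378·sin37° = 3237 N/C.

E_θ ≈ 3240 N/C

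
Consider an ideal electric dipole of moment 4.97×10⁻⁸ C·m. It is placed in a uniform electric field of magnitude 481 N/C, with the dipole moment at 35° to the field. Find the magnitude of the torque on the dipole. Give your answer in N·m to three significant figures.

τ ≈ 1.37×10⁻⁵ N·m

Torque on an electric dipole: τ = pE sinθ.
τ = (4.97×10⁻⁸)(481)·sin35° = 1.371×10⁻⁵ N·m.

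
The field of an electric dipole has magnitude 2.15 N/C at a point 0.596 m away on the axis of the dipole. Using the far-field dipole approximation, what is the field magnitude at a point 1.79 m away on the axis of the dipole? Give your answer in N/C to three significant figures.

E ≈ 0.0794 N/C

Dipole fields scale as 1/r³ in the far field; the geometry is the same at both points.
E₂ = E₁ · (r₁/r₂)³ = 2.15 · (0.596/1.79)³.
(r₁/r₂)³ = (0.333)³ = 0.03691.
E₂ ≈ 0.07936 N/C.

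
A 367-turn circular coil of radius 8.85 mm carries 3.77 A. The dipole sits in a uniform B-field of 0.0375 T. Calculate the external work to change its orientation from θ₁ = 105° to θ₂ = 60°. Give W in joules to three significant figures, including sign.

m = NIA = NIπa² = 367·(3.77)·π·(0.00885)² = 0.3404 A·m².
W_ext = ΔU = −mB cosθ₂ + mB cosθ₁ = mB(cosθ₁ − cosθ₂).
W = (0.3404)(0.0375)·(cos105° − cos60°) = (0.01276)·(-0.7588) = -0.009686 J.

W ≈ -0.00969 J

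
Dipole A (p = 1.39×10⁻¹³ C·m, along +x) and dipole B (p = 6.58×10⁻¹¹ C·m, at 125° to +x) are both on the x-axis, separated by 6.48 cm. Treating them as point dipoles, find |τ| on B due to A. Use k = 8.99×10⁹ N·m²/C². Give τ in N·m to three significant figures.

τ ≈ 4.95×10⁻¹⁰ N·m

The second dipole sits on the axis of the first, so the field there is axial: E₁ = 2kp₁/r³ along +x.
E₁ = 2(8.99×10⁹)(1.39×10⁻¹³)/(0.0648)³ = 9.185 N/C.
Torque on the second dipole: τ = p₂ E₁ sinθ.
τ = (6.58×10⁻¹¹)(9.185)·sin125° = 4.951×10⁻¹⁰ N·m.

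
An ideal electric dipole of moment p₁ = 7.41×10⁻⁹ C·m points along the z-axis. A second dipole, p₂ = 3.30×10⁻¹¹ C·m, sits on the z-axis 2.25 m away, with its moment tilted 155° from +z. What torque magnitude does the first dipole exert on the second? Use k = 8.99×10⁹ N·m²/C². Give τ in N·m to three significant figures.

The second dipole sits on the axis of the first, so the field there is axial: E₁ = 2kp₁/r³ along +z.
E₁ = 2(8.99×10⁹)(7.41×10⁻⁹)/(2.25)³ = 11.70 N/C.
Torque on the second dipole: τ = p₂ E₁ sinθ.
τ = (3.30×10⁻¹¹)(11.70)·sin155° = 1.631×10⁻¹⁰ N·m.

τ ≈ 1.63×10⁻¹⁰ N·m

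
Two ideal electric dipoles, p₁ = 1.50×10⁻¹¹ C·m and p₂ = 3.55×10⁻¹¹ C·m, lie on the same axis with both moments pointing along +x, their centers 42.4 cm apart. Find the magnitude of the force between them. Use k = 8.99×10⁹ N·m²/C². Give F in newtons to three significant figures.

On-axis field of dipole 1 at distance r: E = 2kp₁/r³. Force on dipole 2 is F = p₂·dE/dr (gradient along axis).
dE/dr = −6kp₁/r⁴, so |F| = 6kp₁p₂/r⁴ (attractive for aligned moments).
F = 6(8.99×10⁹)(1.50×10⁻¹¹)(3.55×10⁻¹¹)/(0.424)⁴ = 8.887×10⁻¹⁰ N.

F ≈ 8.89×10⁻¹⁰ N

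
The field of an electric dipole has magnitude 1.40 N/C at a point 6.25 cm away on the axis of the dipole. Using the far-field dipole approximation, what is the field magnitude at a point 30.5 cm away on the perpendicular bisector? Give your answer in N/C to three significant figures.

E ≈ 0.00602 N/C

Dipole fields scale as 1/r³ in the far field.
The axial field is twice the equatorial field at the same r, so the geometry factor is 1/2.
E₂ = E₁ · (1/2) · (r₁/r₂)³ = 1.40 · 0.5 · (6.25/30.5)³.
(r₁/r₂)³ = (0.2049)³ = 0.008605.
E₂ ≈ 0.006023 N/C.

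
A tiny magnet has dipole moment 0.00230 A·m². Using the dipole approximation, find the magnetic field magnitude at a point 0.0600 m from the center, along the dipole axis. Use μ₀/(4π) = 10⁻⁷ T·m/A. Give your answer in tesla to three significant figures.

B ≈ 2.13×10⁻⁶ T

On axis B = (μ₀/4π)·2m/r³.
B = 2·(10⁻⁷)·(0.00230) / (0.0600)³ = 2.130×10⁻⁶ T.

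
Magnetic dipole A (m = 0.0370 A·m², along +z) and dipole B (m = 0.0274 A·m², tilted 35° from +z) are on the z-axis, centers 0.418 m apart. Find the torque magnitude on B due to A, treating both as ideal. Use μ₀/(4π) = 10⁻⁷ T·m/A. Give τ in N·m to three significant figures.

Dipole B is on the axis of dipole A, so B₁ there is axial: B₁ = (μ₀/4π)·2m₁/r³ along +z.
B₁ = 2(10⁻⁷)(0.0370)/(0.418)³ = 1.013×10⁻⁷ T.
τ = m₂ B₁ sinθ.
τ = (0.0274)(1.013×10⁻⁷)·sin35° = 1.592×10⁻⁹ N·m.

τ ≈ 1.59×10⁻⁹ N·m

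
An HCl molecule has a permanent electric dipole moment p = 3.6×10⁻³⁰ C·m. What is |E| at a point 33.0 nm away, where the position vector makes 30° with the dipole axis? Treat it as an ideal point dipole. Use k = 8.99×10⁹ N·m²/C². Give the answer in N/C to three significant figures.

At angle θ the dipole field magnitude is E = (kp/r³)·√(1 + 3cos²θ).
kp/r³ = (8.99×10⁹)(3.60×10⁻³⁰) / (3.30×10⁻⁸)³ = 900.6 N/C.
√(1 + 3cos²30°) = √(1 + 3·0.7500) = √3.2500 ≈ 1.8028.
E ≈ 900.6 × 1.803 = 1624 N/C.

E ≈ 1620 N/C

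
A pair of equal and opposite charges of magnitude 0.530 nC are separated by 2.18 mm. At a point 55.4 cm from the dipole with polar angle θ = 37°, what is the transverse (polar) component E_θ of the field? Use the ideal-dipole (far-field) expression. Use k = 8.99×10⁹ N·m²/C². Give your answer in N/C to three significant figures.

E_θ ≈ 0.0368 N/C

Dipole moment p = qd = (5.30×10⁻¹⁰ C)(0.00218 m) = 1.155×10⁻¹² C·m.
For a dipole, E_θ = (kp sinθ)/r³.
kp/r³ = (8.99×10⁹)(1.155×10⁻¹²)/(0.554)³ = 0.06107 N/C.
E_θ = 0.06107·sin37° = 0.03675 N/C.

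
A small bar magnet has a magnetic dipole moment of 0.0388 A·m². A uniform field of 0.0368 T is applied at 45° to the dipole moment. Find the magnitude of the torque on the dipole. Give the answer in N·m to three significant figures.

τ ≈ 0.00101 N·m

Torque on a magnetic dipole: τ = mB sinθ.
τ = (0.0388)(0.0368)·sin45° = 0.001010 N·m.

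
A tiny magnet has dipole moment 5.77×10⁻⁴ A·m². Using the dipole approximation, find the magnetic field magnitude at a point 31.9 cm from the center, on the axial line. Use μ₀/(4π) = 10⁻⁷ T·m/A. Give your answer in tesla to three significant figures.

B ≈ 3.55×10⁻⁹ T

On axis B = (μ₀/4π)·2m/r³.
B = 2·(10⁻⁷)·(5.77×10⁻⁴) / (0.319)³ = 3.555×10⁻⁹ T.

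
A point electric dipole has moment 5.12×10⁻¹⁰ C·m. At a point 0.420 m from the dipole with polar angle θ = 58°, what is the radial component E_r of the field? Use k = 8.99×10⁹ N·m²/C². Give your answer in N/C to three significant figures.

E_r ≈ 65.8 N/C

For a dipole, E_r = (2kp cosθ)/r³.
kp/r³ = (8.99×10⁹)(5.12×10⁻¹⁰)/(0.420)³ = 62.13 N/C.
E_r = 2·62.13·cos58° = 65.84 N/C.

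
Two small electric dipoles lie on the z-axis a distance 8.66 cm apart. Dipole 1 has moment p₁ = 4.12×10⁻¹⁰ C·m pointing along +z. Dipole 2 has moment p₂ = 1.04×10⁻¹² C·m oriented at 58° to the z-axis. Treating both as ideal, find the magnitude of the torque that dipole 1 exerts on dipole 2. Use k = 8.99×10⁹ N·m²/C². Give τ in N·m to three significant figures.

τ ≈ 1.01×10⁻⁸ N·m

The second dipole sits on the axis of the first, so the field there is axial: E₁ = 2kp₁/r³ along +z.
E₁ = 2(8.99×10⁹)(4.12×10⁻¹⁰)/(0.0866)³ = 1.141×10⁴ N/C.
Torque on the second dipole: τ = p₂ E₁ sinθ.
τ = (1.04×10⁻¹²)(1.141×10⁴)·sin58° = 1.006×10⁻⁸ N·m.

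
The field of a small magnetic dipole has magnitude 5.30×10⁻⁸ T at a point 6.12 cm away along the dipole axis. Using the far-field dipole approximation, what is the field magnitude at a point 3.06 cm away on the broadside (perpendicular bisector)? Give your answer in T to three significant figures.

Dipole fields scale as 1/r³ in the far field.
The axial field is twice the equatorial field at the same r, so the geometry factor is 1/2.
B₂ = B₁ · (1/2) · (r₁/r₂)³ = 5.30×10⁻⁸ · 0.5 · (6.12/3.06)³.
(r₁/r₂)³ = (2)³ = 8.
B₂ ≈ 2.120×10⁻⁷ T.

B ≈ 2.12×10⁻⁷ T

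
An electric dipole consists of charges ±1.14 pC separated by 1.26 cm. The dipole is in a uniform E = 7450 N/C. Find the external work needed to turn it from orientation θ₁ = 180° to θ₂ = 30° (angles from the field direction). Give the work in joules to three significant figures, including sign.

Dipole moment p = qd = (1.14×10⁻¹² C)(0.0126 m) = 1.436×10⁻¹⁴ C·m.
W_ext = ΔU = U(θ₂) − U(θ₁) = −pE cosθ₂ − (−pE cosθ₁) = pE(cosθ₁ − cosθ₂).
W = (1.436×10⁻¹⁴)(7450)·(cos180° − cos30°) = (1.070×10⁻¹⁰)·(-1.8660) = -1.996×10⁻¹⁰ J.

W ≈ -2.00×10⁻¹⁰ J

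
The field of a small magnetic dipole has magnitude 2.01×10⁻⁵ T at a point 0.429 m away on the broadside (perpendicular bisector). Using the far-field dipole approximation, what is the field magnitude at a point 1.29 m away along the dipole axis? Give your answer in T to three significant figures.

B ≈ 1.48×10⁻⁶ T

Dipole fields scale as 1/r³ in the far field.
The axial field is twice the equatorial field at the same r, so the geometry factor is 2/1.
B₂ = B₁ · (2/1) · (r₁/r₂)³ = 2.01×10⁻⁵ · 2 · (0.429/1.29)³.
(r₁/r₂)³ = (0.3326)³ = 0.03678.
B₂ ≈ 1.479×10⁻⁶ T.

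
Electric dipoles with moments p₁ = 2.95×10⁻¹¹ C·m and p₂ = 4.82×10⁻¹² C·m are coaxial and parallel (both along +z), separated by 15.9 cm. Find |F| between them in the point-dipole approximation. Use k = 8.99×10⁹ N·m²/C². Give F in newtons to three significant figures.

F ≈ 1.20×10⁻⁸ N

On-axis field of dipole 1 at distance r: E = 2kp₁/r³. Force on dipole 2 is F = p₂·dE/dr (gradient along axis).
dE/dr = −6kp₁/r⁴, so |F| = 6kp₁p₂/r⁴ (attractive for aligned moments).
F = 6(8.99×10⁹)(2.95×10⁻¹¹)(4.82×10⁻¹²)/(0.159)⁴ = 1.200×10⁻⁸ N.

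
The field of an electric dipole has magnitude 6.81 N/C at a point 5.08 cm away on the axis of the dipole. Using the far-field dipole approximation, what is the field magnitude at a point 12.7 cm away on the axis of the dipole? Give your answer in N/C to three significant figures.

Dipole fields scale as 1/r³ in the far field; the geometry is the same at both points.
E₂ = E₁ · (r₁/r₂)³ = 6.81 · (5.08/12.7)³.
(r₁/r₂)³ = (0.4)³ = 0.064.
E₂ ≈ 0.4358 N/C.

E ≈ 0.436 N/C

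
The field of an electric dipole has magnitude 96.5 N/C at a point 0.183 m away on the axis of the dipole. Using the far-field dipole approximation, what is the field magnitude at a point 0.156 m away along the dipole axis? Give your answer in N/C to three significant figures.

Dipole fields scale as 1/r³ in the far field; the geometry is the same at both points.
E₂ = E₁ · (r₁/r₂)³ = 96.5 · (0.183/0.156)³.
(r₁/r₂)³ = (1.173)³ = 1.614.
E₂ ≈ 155.8 N/C.

E ≈ 156 N/C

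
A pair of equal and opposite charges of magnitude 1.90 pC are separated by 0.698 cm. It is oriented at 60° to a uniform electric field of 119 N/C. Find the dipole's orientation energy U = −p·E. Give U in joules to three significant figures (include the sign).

Dipole moment p = qd = (1.90×10⁻¹² C)(0.00698 m) = 1.326×10⁻¹⁴ C·m.
U = −p·E = −pE cosθ.
U = −(1.326×10⁻¹⁴)(119)·cos60° = -7.890×10⁻¹³ J.

U ≈ -7.89×10⁻¹³ J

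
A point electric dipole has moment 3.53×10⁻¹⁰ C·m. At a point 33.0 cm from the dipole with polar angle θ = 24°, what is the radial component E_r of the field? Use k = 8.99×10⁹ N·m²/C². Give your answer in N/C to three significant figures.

E_r ≈ 161 N/C

For a dipole, E_r = (2kp cosθ)/r³.
kp/r³ = (8.99×10⁹)(3.53×10⁻¹⁰)/(0.330)³ = 88.31 N/C.
E_r = 2·88.31·cos24° = 161.3 N/C.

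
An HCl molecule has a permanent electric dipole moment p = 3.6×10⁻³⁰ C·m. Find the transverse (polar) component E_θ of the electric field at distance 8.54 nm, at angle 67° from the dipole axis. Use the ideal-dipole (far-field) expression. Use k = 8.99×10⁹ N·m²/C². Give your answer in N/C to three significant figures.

E_θ ≈ 4.78×10⁴ N/C

For a dipole, E_θ = (kp sinθ)/r³.
kp/r³ = (8.99×10⁹)(3.60×10⁻³⁰)/(8.54×10⁻⁹)³ = 5.196×10⁴ N/C.
E_θ = 5.196×10⁴·sin67° = 4.783×10⁴ N/C.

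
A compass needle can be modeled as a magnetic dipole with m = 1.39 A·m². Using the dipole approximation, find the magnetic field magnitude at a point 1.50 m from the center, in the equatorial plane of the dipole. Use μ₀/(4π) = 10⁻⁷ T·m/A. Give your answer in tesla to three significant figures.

In the equatorial plane B = (μ₀/4π)·m/r³ (half the axial value).
B = (10⁻⁷)·(1.39) / (1.50)³ = 4.119×10⁻⁸ T.

B ≈ 4.12×10⁻⁸ T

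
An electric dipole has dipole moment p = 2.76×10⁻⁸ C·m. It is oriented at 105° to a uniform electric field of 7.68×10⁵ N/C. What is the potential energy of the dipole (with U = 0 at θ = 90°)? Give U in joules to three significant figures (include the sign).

U ≈ 0.00549 J

U = −p·E = −pE cosθ.
U = −(2.76×10⁻⁸)(7.68×10⁵)·cos105° = 0.005486 J.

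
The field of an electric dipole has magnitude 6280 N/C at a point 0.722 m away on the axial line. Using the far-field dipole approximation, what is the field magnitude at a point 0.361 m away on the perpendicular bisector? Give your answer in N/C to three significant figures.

Dipole fields scale as 1/r³ in the far field.
The axial field is twice the equatorial field at the same r, so the geometry factor is 1/2.
E₂ = E₁ · (1/2) · (r₁/r₂)³ = 6280 · 0.5 · (0.722/0.361)³.
(r₁/r₂)³ = (2)³ = 8.
E₂ ≈ 2.512×10⁴ N/C.

E ≈ 2.51×10⁴ N/C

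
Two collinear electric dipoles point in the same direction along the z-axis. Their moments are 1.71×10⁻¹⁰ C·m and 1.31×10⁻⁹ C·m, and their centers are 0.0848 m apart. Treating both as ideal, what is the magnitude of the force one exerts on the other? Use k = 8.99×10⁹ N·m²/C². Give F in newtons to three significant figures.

F ≈ 2.34×10⁻⁴ N

On-axis field of dipole 1 at distance r: E = 2kp₁/r³. Force on dipole 2 is F = p₂·dE/dr (gradient along axis).
dE/dr = −6kp₁/r⁴, so |F| = 6kp₁p₂/r⁴ (attractive for aligned moments).
F = 6(8.99×10⁹)(1.71×10⁻¹⁰)(1.31×10⁻⁹)/(0.0848)⁴ = 2.337×10⁻⁴ N.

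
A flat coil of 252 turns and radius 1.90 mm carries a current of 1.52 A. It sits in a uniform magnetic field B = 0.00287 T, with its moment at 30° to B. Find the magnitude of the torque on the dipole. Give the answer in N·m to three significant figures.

τ ≈ 6.23×10⁻⁶ N·m

m = NIA = NIπa² = 252·(1.52)·π·(0.00190)² = 0.004344 A·m².
Torque on a magnetic dipole: τ = mB sinθ.
τ = (0.004344)(0.00287)·sin30° = 6.234×10⁻⁶ N·m.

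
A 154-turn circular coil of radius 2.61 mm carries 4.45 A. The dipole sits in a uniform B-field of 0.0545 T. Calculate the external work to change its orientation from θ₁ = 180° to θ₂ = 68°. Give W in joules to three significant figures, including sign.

W ≈ -0.00110 J

m = NIA = NIπa² = 154·(4.45)·π·(0.00261)² = 0.01467 A·m².
W_ext = ΔU = −mB cosθ₂ + mB cosθ₁ = mB(cosθ₁ − cosθ₂).
W = (0.01467)(0.0545)·(cos180° − cos68°) = (7.995×10⁻⁴)·(-1.3746) = -0.001099 J.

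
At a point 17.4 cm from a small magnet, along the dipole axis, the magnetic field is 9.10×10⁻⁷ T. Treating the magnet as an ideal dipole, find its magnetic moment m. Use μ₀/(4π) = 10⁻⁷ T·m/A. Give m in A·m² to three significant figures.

On axis B = (μ₀/4π)·2m/r³, so m = Br³·4π/(μ₀·2).
m = (9.10×10⁻⁷)·(0.174)³ / (2·10⁻⁷) = 0.02397 A·m².

m ≈ 0.0240 A·m²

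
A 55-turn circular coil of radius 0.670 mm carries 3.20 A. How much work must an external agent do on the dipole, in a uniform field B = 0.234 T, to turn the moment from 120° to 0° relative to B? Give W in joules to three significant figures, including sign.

m = NIA = NIπa² = 55·(3.20)·π·(6.70×10⁻⁴)² = 2.482×10⁻⁴ A·m².
W_ext = ΔU = −mB cosθ₂ + mB cosθ₁ = mB(cosθ₁ − cosθ₂).
W = (2.482×10⁻⁴)(0.234)·(cos120° − cos0°) = (5.808×10⁻⁵)·(-1.5000) = -8.712×10⁻⁵ J.

W ≈ -8.71×10⁻⁵ J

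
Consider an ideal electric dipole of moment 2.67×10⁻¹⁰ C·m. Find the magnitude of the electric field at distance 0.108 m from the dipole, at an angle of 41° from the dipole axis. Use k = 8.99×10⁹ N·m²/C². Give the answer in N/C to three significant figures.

E ≈ 3140 N/C

At angle θ the dipole field magnitude is E = (kp/r³)·√(1 + 3cos²θ).
kp/r³ = (8.99×10⁹)(2.67×10⁻¹⁰) / (0.108)³ = 1905 N/C.
√(1 + 3cos²41°) = √(1 + 3·0.5696) = √2.7088 ≈ 1.6458.
E ≈ 1905 × 1.646 = 3136 N/C.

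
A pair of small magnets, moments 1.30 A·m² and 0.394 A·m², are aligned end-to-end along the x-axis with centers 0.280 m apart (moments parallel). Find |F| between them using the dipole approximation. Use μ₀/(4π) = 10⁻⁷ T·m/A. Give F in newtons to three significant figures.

F ≈ 5.00×10⁻⁵ N

On-axis B of dipole 1: B = (μ₀/4π)·2m₁/r³. Force on dipole 2: F = m₂·dB/dr.
dB/dr = −(μ₀/4π)·6m₁/r⁴, so |F| = (μ₀/4π)·6m₁m₂/r⁴.
F = 6(10⁻⁷)(1.30)(0.394)/(0.280)⁴ = 5.000×10⁻⁵ N.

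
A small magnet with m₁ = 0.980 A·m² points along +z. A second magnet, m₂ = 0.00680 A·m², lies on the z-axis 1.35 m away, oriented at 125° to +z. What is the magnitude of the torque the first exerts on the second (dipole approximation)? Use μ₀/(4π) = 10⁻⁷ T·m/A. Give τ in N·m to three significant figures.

Dipole B is on the axis of dipole A, so B₁ there is axial: B₁ = (μ₀/4π)·2m₁/r³ along +z.
B₁ = 2(10⁻⁷)(0.980)/(1.35)³ = 7.966×10⁻⁸ T.
τ = m₂ B₁ sinθ.
τ = (0.00680)(7.966×10⁻⁸)·sin125° = 4.437×10⁻¹⁰ N·m.

τ ≈ 4.44×10⁻¹⁰ N·m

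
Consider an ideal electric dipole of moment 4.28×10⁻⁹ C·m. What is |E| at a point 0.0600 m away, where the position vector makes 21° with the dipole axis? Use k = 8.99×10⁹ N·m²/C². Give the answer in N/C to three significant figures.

At angle θ the dipole field magnitude is E = (kp/r³)·√(1 + 3cos²θ).
kp/r³ = (8.99×10⁹)(4.28×10⁻⁹) / (0.0600)³ = 1.781×10⁵ N/C.
√(1 + 3cos²21°) = √(1 + 3·0.8716) = √3.6147 ≈ 1.9012.
E ≈ 1.781×10⁵ × 1.901 = 3.387×10⁵ N/C.

E ≈ 3.39×10⁵ N/C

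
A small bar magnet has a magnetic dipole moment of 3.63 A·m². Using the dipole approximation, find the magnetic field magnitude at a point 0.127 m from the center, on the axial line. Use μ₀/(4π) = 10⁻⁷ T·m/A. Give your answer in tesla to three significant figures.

On axis B = (μ₀/4π)·2m/r³.
B = 2·(10⁻⁷)·(3.63) / (0.127)³ = 3.544×10⁻⁴ T.

B ≈ 3.54×10⁻⁴ T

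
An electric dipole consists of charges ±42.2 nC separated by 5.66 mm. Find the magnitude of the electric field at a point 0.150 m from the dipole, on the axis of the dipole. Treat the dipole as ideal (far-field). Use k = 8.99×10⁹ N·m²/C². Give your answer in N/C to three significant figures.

Dipole moment p = qd = (4.22×10⁻⁸ C)(0.00566 m) = 2.389×10⁻¹⁰ C·m.
On the dipole axis E = 2kp/r³.
E = 2·(8.99×10⁹)(2.389×10⁻¹⁰) / (0.150)³ = 1273 N/C.

E ≈ 1270 N/C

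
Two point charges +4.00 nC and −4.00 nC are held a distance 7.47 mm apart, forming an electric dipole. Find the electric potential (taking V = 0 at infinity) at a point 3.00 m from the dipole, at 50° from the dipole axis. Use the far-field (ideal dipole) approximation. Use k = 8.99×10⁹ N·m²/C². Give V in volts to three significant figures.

Dipole moment p = qd = (4.00×10⁻⁹ C)(0.00747 m) = 2.988×10⁻¹¹ C·m.
The dipole potential is V = kp cosθ / r².
V = (8.99×10⁹)(2.988×10⁻¹¹)·cos50° / (3.00)² = 0.01919 V.

V ≈ 0.0192 V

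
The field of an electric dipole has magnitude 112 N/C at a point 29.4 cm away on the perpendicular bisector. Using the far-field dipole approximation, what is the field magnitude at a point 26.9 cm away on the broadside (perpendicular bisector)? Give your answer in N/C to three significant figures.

E ≈ 146 N/C

Dipole fields scale as 1/r³ in the far field; the geometry is the same at both points.
E₂ = E₁ · (r₁/r₂)³ = 112 · (29.4/26.9)³.
(r₁/r₂)³ = (1.093)³ = 1.306.
E₂ ≈ 146.2 N/C.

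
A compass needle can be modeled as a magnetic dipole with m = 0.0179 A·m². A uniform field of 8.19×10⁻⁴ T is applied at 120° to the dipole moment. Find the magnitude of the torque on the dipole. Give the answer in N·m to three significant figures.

τ ≈ 1.27×10⁻⁵ N·m

Torque on a magnetic dipole: τ = mB sinθ.
τ = (0.0179)(8.19×10⁻⁴)·sin120° = 1.270×10⁻⁵ N·m.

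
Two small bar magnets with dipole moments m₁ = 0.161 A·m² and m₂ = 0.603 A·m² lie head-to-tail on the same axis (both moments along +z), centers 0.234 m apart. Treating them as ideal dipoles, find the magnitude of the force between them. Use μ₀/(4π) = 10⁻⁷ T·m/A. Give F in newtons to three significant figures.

F ≈ 1.94×10⁻⁵ N

On-axis B of dipole 1: B = (μ₀/4π)·2m₁/r³. Force on dipole 2: F = m₂·dB/dr.
dB/dr = −(μ₀/4π)·6m₁/r⁴, so |F| = (μ₀/4π)·6m₁m₂/r⁴.
F = 6(10⁻⁷)(0.161)(0.603)/(0.234)⁴ = 1.943×10⁻⁵ N.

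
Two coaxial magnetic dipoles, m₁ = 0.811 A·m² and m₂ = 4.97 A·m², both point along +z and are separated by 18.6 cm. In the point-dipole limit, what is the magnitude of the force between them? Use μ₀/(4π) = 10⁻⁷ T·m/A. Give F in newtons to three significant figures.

On-axis B of dipole 1: B = (μ₀/4π)·2m₁/r³. Force on dipole 2: F = m₂·dB/dr.
dB/dr = −(μ₀/4π)·6m₁/r⁴, so |F| = (μ₀/4π)·6m₁m₂/r⁴.
F = 6(10⁻⁷)(0.811)(4.97)/(0.186)⁴ = 0.002021 N.

F ≈ 0.00202 N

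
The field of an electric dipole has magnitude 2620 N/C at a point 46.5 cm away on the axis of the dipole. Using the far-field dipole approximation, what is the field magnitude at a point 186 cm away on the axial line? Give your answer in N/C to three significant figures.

E ≈ 40.9 N/C

Dipole fields scale as 1/r³ in the far field; the geometry is the same at both points.
E₂ = E₁ · (r₁/r₂)³ = 2620 · (46.5/186)³.
(r₁/r₂)³ = (0.25)³ = 0.01562.
E₂ ≈ 40.94 N/C.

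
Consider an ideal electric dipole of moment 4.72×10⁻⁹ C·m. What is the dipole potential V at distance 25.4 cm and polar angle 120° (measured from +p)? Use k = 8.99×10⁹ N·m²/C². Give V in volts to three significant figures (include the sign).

V ≈ -329 V

The dipole potential is V = kp cosθ / r².
V = (8.99×10⁹)(4.72×10⁻⁹)·cos120° / (0.254)² = -328.9 V.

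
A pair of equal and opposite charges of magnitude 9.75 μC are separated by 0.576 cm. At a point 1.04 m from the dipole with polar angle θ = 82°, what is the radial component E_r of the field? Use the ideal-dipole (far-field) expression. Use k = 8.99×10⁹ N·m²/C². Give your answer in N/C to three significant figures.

Dipole moment p = qd = (9.75×10⁻⁶ C)(0.00576 m) = 5.616×10⁻⁸ C·m.
For a dipole, E_r = (2kp cosθ)/r³.
kp/r³ = (8.99×10⁹)(5.616×10⁻⁸)/(1.04)³ = 448.8 N/C.
E_r = 2·448.8·cos82° = 124.9 N/C.

E_r ≈ 125 N/C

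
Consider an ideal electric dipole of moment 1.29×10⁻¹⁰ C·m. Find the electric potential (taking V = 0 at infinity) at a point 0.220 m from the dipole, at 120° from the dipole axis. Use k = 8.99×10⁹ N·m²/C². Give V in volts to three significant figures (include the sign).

V ≈ -12.0 V

The dipole potential is V = kp cosθ / r².
V = (8.99×10⁹)(1.29×10⁻¹⁰)·cos120° / (0.220)² = -11.98 V.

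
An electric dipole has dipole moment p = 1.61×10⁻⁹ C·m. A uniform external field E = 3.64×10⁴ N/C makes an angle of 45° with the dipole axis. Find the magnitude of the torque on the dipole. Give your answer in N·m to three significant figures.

Torque on an electric dipole: τ = pE sinθ.
τ = (1.61×10⁻⁹)(3.64×10⁴)·sin45° = 4.144×10⁻⁵ N·m.

τ ≈ 4.14×10⁻⁵ N·m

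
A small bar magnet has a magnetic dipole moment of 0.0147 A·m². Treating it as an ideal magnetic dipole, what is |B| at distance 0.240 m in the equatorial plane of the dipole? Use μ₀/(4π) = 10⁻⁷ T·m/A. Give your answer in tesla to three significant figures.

B ≈ 1.06×10⁻⁷ T

In the equatorial plane B = (μ₀/4π)·m/r³ (half the axial value).
B = (10⁻⁷)·(0.0147) / (0.240)³ = 1.063×10⁻⁷ T.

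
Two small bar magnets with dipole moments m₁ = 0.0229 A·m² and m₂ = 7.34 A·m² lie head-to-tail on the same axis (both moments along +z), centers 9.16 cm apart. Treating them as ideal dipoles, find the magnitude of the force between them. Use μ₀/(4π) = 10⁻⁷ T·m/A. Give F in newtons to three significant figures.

F ≈ 0.00143 N

On-axis B of dipole 1: B = (μ₀/4π)·2m₁/r³. Force on dipole 2: F = m₂·dB/dr.
dB/dr = −(μ₀/4π)·6m₁/r⁴, so |F| = (μ₀/4π)·6m₁m₂/r⁴.
F = 6(10⁻⁷)(0.0229)(7.34)/(0.0916)⁴ = 0.001433 N.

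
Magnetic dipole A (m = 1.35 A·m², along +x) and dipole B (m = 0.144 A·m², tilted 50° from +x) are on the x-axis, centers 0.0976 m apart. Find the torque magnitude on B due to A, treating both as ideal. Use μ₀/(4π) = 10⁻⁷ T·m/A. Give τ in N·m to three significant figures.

Dipole B is on the axis of dipole A, so B₁ there is axial: B₁ = (μ₀/4π)·2m₁/r³ along +x.
B₁ = 2(10⁻⁷)(1.35)/(0.0976)³ = 2.904×10⁻⁴ T.
τ = m₂ B₁ sinθ.
τ = (0.144)(2.904×10⁻⁴)·sin50° = 3.204×10⁻⁵ N·m.

τ ≈ 3.20×10⁻⁵ N·m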